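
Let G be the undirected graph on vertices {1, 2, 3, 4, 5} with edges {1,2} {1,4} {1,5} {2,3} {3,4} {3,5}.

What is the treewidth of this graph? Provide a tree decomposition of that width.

The largest bag has 3 vertices, giving width 2; this decomposition certifies tw(G) ≤ 2. The edges 4–1–2–3–4 form a cycle, so G is not a tree and its treewidth is at least 2. Therefore the treewidth is 2.

Treewidth 2.
One optimal decomposition is:
Bags: B1 = {1, 3, 4}  B2 = {1, 2, 3}  B3 = {1, 3, 5}
Tree: B1–B2, B2–B3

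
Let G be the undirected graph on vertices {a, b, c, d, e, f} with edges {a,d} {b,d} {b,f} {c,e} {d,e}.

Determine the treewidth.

1

A width-1 tree decomposition is:
Bags: B1 = {a, d}  B2 = {d, e}  B3 = {c, e}  B4 = {b, d}  B5 = {b, f}
Tree: B1–B2, B2–B3, B2–B4, B4–B5
Each bag holds 2 vertices, so the decomposition has width 1, which upper-bounds the treewidth. Since G has at least one edge (e.g. d–a), it is not an edgeless graph, so tw(G) ≥ 1. Combining the bounds, tw(G) = 1.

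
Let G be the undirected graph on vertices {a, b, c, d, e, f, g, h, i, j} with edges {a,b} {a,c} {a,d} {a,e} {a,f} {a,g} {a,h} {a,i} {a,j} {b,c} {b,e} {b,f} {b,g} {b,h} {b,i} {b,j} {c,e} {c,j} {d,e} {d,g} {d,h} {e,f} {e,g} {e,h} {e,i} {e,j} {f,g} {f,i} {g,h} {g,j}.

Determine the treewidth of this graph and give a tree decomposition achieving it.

Treewidth 4.
One such decomposition:
Bags: B1 = {a, b, e, f, g}  B2 = {a, b, e, g, h}  B3 = {a, b, e, f, i}  B4 = {a, b, e, g, j}  B5 = {a, d, e, g, h}  B6 = {a, b, c, e, j}
Tree: B1–B2, B1–B3, B2–B4, B2–B5, B4–B6

Each bag holds 5 vertices, so the decomposition has width 4, which upper-bounds the treewidth. On the other hand G contains the 5-clique {a, d, e, g, h}. A clique must lie in a single bag of any decomposition, so no decomposition can have width below 4. The upper and lower bounds meet at 4, so that is the treewidth.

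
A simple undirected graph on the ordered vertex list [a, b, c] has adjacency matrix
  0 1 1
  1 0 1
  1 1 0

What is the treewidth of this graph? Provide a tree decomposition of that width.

A single bag containing all 3 vertices is trivially a valid decomposition of width 2. Conversely, {a, b, c} is a clique of size 3, and the vertices of any clique must share a bag in every tree decomposition; so some bag has ≥ 3 vertices and tw(G) ≥ 2. Combining the bounds, tw(G) = 2.

Treewidth 2.
One such decomposition:
Bags: B1 = {a, b, c}
Tree: (single bag)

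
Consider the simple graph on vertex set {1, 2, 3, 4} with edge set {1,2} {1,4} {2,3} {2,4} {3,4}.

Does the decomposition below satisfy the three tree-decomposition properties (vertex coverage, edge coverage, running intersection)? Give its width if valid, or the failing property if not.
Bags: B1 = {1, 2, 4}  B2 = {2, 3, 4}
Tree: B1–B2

Checking the three conditions: (i) the bags cover all of {1, 2, 3, 4}; (ii) for each edge, some bag contains both endpoints; (iii) the bags containing any fixed vertex form a subtree. All hold, so the decomposition is valid with width 3 − 1 = 2.

Yes; width 2.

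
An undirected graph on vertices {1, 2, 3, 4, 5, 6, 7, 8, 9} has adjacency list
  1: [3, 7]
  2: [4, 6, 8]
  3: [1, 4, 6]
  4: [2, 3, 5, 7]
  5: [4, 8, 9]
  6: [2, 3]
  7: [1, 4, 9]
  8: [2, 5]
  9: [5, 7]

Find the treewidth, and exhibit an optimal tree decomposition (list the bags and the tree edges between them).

Treewidth 3.
One such decomposition:
Bags: B1 = {1, 3, 7, 9}  B2 = {3, 4, 7, 9}  B3 = {3, 4, 5, 9}  B4 = {3, 4, 5, 6}  B5 = {2, 4, 5, 6}  B6 = {2, 5, 6, 8}
Tree: B1–B2, B2–B3, B3–B4, B4–B5, B5–B6

The largest bag has 4 vertices, giving width 3; this decomposition certifies tw(G) ≤ 3. For the lower bound: the 4 vertex sets {1,7,9}, {3}, {4}, {2,5,6,8} are disjoint, each induces a connected subgraph, and every pair is joined by at least one edge of G. Contracting each set to a single vertex therefore yields K_{4} as a minor, and since treewidth is minor-monotone, tw(G) ≥ tw(K_{4}) = 3. The upper and lower bounds meet at 3, so that is the treewidth.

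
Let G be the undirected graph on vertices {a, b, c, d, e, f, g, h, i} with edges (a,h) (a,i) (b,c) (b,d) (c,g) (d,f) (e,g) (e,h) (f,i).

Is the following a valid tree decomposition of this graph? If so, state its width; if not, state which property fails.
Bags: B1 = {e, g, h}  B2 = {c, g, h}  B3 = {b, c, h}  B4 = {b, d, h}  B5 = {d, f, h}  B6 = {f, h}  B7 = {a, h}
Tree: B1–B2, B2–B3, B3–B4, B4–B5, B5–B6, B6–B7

No — vertex i appears in no bag.

A tree decomposition must satisfy three properties: every vertex lies in some bag; for every edge, both endpoints lie together in some bag; and for every vertex, the bags containing it form a connected subtree. Here vertex i appears in no bag, so the decomposition is invalid.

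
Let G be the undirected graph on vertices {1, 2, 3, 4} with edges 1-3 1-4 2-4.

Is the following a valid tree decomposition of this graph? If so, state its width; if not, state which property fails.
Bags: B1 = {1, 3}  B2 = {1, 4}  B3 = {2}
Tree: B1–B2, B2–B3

No — edge (4,2) lies in no bag.

A tree decomposition must satisfy three properties: every vertex lies in some bag; for every edge, both endpoints lie together in some bag; and for every vertex, the bags containing it form a connected subtree. Here edge (4,2) lies in no bag, so the decomposition is invalid.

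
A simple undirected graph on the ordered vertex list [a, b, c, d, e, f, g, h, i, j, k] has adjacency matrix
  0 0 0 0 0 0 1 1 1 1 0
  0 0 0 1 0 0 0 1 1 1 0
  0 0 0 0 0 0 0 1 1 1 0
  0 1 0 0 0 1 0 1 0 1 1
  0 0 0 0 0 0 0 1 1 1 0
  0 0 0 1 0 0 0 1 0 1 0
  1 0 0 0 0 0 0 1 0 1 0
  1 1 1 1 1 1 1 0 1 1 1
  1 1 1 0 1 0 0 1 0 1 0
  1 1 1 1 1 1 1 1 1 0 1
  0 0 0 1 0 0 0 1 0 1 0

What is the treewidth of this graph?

A width-3 tree decomposition is:
Bags: B1 = {b, d, h, j}  B2 = {d, f, h, j}  B3 = {b, h, i, j}  B4 = {e, h, i, j}  B5 = {d, h, j, k}  B6 = {c, h, i, j}  B7 = {a, h, i, j}  B8 = {a, g, h, j}
Tree: B1–B2, B1–B3, B3–B4, B2–B5, B3–B6, B6–B7, B7–B8
Each bag holds 4 vertices, so the decomposition has width 3, which upper-bounds the treewidth. For the lower bound, the 4 vertices {d, f, h, j} are pairwise adjacent, and any tree decomposition puts a clique entirely inside one bag — forcing width ≥ 3. The upper and lower bounds meet at 3, so that is the treewidth.

3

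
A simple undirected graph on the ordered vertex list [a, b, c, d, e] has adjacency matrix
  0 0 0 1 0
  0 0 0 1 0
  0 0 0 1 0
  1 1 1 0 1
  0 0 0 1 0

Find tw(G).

A width-1 tree decomposition is:
Bags: B1 = {a, d}  B2 = {d, e}  B3 = {c, d}  B4 = {b, d}
Tree: B1–B2, B1–B3, B2–B4
Each bag holds 2 vertices, so the decomposition has width 1, which upper-bounds the treewidth. Any graph with an edge has treewidth ≥ 1, and G has the edge d–a. The upper and lower bounds meet at 1, so that is the treewidth.

1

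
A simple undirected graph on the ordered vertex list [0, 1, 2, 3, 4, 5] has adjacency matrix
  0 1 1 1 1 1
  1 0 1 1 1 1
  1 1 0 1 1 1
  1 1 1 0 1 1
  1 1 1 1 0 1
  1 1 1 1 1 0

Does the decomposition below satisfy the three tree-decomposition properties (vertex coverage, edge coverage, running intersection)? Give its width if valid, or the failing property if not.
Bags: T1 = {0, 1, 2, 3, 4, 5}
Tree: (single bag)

Checking the three conditions: (i) the bags cover all of {0, 1, 2, 3, 4, 5}; (ii) for each edge, some bag contains both endpoints; (iii) the bags containing any fixed vertex form a subtree. All hold, so the decomposition is valid with width 6 − 1 = 5.

Yes; width 5.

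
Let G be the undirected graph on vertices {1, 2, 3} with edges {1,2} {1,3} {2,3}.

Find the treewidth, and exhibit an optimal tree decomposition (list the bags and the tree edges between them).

With just one bag of size 3, the width is 3 − 1 = 2, so tw(G) ≤ 2. For the lower bound, the 3 vertices {1, 2, 3} are pairwise adjacent, and any tree decomposition puts a clique entirely inside one bag — forcing width ≥ 2. Hence tw(G) = 2 exactly.

Treewidth 2.
One such decomposition:
Bags: B1 = {1, 2, 3}
Tree: (single bag)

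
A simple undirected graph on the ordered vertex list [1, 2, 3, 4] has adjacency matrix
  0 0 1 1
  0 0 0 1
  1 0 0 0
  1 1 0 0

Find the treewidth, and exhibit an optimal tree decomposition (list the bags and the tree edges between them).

Treewidth 1.
One optimal decomposition is:
Bags: B1 = {1, 4}  B2 = {1, 3}  B3 = {2, 4}
Tree: B1–B2, B1–B3

The largest bag has 2 vertices, giving width 1; this decomposition certifies tw(G) ≤ 1. G has an edge, so its treewidth is at least 1. Therefore the treewidth is 1.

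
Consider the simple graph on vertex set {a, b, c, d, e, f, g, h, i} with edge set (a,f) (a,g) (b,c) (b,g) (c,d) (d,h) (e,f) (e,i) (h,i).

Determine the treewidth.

2

A width-2 tree decomposition is:
Bags: B1 = {e, h, i}  B2 = {d, e, h}  B3 = {c, d, e}  B4 = {b, c, e}  B5 = {b, e, g}  B6 = {a, e, g}  B7 = {a, e, f}
Tree: B1–B2, B2–B3, B3–B4, B4–B5, B5–B6, B6–B7
Each bag holds 3 vertices, so the decomposition has width 2, which upper-bounds the treewidth. The edges e–i–h–d–c–b–g–a–f–e form a cycle, so G is not a tree and its treewidth is at least 2. Combining the bounds, tw(G) = 2.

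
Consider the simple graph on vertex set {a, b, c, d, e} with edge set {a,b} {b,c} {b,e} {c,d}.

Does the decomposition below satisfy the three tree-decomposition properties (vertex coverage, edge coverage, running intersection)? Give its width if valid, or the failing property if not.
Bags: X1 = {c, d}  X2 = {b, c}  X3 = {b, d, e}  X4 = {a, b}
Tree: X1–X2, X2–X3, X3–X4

A tree decomposition must satisfy three properties: every vertex lies in some bag; for every edge, both endpoints lie together in some bag; and for every vertex, the bags containing it form a connected subtree. Here bags containing vertex d are not connected in the tree, so the decomposition is invalid.

No — bags containing vertex d are not connected in the tree.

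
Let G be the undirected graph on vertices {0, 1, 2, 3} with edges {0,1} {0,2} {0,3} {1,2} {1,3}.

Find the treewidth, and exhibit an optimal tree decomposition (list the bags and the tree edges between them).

The largest bag has 3 vertices, giving width 2; this decomposition certifies tw(G) ≤ 2. For the lower bound, the 3 vertices {0, 1, 2} are pairwise adjacent, and any tree decomposition puts a clique entirely inside one bag — forcing width ≥ 2. Combining the bounds, tw(G) = 2.

Treewidth 2.
Bags: B1 = {0, 1, 2}  B2 = {0, 1, 3}
Tree: B1–B2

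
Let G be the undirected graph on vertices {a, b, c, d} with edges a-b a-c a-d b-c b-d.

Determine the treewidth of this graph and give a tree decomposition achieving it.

Treewidth 2.
Bags: B1 = {a, b, c}  B2 = {a, b, d}
Tree: B1–B2

Every bag has size at most 3, so the width is 3 − 1 = 2 and tw(G) ≤ 2. For the lower bound, the 3 vertices {a, b, d} are pairwise adjacent, and any tree decomposition puts a clique entirely inside one bag — forcing width ≥ 2. The upper and lower bounds meet at 2, so that is the treewidth.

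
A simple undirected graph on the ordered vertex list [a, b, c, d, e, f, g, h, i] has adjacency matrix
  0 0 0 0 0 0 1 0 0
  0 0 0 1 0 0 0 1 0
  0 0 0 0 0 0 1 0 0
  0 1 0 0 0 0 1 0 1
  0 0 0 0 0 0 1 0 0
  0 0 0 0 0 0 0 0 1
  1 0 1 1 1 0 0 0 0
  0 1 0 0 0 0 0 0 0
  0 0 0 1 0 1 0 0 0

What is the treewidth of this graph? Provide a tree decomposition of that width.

Each bag holds 2 vertices, so the decomposition has width 1, which upper-bounds the treewidth. Since G has at least one edge (e.g. d–g), it is not an edgeless graph, so tw(G) ≥ 1. Hence tw(G) = 1 exactly.

Treewidth 1.
One such decomposition:
Bags: B1 = {d, g}  B2 = {d, i}  B3 = {b, d}  B4 = {b, h}  B5 = {e, g}  B6 = {a, g}  B7 = {f, i}  B8 = {c, g}
Tree: B1–B2, B2–B3, B3–B4, B1–B5, B1–B6, B2–B7, B5–B8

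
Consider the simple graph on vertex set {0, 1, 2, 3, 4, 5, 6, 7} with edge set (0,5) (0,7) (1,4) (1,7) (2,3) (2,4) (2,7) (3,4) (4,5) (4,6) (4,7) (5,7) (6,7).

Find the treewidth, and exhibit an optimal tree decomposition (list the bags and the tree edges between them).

Every bag has size at most 3, so the width is 3 − 1 = 2 and tw(G) ≤ 2. On the other hand G contains the 3-clique {0, 5, 7}. A clique must lie in a single bag of any decomposition, so no decomposition can have width below 2. Combining the bounds, tw(G) = 2.

Treewidth 2.
One such decomposition:
Bags: B1 = {4, 5, 7}  B2 = {2, 4, 7}  B3 = {4, 6, 7}  B4 = {0, 5, 7}  B5 = {2, 3, 4}  B6 = {1, 4, 7}
Tree: B1–B2, B2–B3, B1–B4, B2–B5, B1–B6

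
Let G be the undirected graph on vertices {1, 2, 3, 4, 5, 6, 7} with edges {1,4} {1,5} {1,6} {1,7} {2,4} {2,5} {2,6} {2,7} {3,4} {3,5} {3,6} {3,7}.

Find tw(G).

A width-3 tree decomposition is:
Bags: B1 = {1, 2, 3, 7}  B2 = {1, 2, 3, 6}  B3 = {1, 2, 3, 5}  B4 = {1, 2, 3, 4}
Tree: B1–B2, B2–B3, B3–B4
The largest bag has 4 vertices, giving width 3; this decomposition certifies tw(G) ≤ 3. For the lower bound: the 4 vertex sets {3,7}, {2,6}, {1}, {5} are disjoint, each induces a connected subgraph, and every pair is joined by at least one edge of G. Contracting each set to a single vertex therefore yields K_{4} as a minor, and since treewidth is minor-monotone, tw(G) ≥ tw(K_{4}) = 3. Hence tw(G) = 3 exactly.

3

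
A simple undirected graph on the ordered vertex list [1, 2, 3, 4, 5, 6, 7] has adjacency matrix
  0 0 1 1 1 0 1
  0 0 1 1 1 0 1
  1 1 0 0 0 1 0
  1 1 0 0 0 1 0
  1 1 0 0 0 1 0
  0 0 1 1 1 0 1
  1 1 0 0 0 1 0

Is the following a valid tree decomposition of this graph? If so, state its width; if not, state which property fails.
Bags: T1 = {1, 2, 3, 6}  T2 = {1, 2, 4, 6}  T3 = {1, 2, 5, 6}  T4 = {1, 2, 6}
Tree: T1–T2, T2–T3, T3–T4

A tree decomposition must satisfy three properties: every vertex lies in some bag; for every edge, both endpoints lie together in some bag; and for every vertex, the bags containing it form a connected subtree. Here vertex 7 appears in no bag, so the decomposition is invalid.

No — vertex 7 appears in no bag.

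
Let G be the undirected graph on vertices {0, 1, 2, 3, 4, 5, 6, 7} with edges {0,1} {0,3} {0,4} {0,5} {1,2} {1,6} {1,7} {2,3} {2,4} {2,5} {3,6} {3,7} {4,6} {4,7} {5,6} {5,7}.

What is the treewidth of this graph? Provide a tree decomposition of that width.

Treewidth 4.
One such decomposition:
Bags: B1 = {1, 3, 4, 5, 7}  B2 = {1, 2, 3, 4, 5}  B3 = {1, 3, 4, 5, 6}  B4 = {0, 1, 3, 4, 5}
Tree: B1–B2, B2–B3, B3–B4

The largest bag has 5 vertices, giving width 4; this decomposition certifies tw(G) ≤ 4. For the lower bound: the 5 vertex sets {4,7}, {2,3}, {1,6}, {5}, {0} are disjoint, each induces a connected subgraph, and every pair is joined by at least one edge of G. Contracting each set to a single vertex therefore yields K_{5} as a minor, and since treewidth is minor-monotone, tw(G) ≥ tw(K_{5}) = 4. Therefore the treewidth is 4.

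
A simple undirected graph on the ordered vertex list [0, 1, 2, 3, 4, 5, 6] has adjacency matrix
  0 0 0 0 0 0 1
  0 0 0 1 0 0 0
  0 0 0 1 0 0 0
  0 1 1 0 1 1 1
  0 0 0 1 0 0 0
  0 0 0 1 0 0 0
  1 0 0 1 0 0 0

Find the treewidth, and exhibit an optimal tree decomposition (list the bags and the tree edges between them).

Treewidth 1.
Bags: B1 = {1, 3}  B2 = {3, 6}  B3 = {3, 4}  B4 = {0, 6}  B5 = {3, 5}  B6 = {2, 3}
Tree: B1–B2, B1–B3, B2–B4, B3–B5, B3–B6

Each bag holds 2 vertices, so the decomposition has width 1, which upper-bounds the treewidth. Since G has at least one edge (e.g. 1–3), it is not an edgeless graph, so tw(G) ≥ 1. Hence tw(G) = 1 exactly.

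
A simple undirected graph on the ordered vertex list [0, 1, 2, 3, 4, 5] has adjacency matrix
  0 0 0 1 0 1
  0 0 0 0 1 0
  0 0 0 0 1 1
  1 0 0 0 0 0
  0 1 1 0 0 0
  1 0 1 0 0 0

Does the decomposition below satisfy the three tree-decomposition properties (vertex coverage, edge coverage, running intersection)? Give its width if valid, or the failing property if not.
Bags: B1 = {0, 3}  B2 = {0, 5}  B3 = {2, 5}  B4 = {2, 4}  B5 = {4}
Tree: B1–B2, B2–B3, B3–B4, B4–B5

No — vertex 1 appears in no bag.

A tree decomposition must satisfy three properties: every vertex lies in some bag; for every edge, both endpoints lie together in some bag; and for every vertex, the bags containing it form a connected subtree. Here vertex 1 appears in no bag, so the decomposition is invalid.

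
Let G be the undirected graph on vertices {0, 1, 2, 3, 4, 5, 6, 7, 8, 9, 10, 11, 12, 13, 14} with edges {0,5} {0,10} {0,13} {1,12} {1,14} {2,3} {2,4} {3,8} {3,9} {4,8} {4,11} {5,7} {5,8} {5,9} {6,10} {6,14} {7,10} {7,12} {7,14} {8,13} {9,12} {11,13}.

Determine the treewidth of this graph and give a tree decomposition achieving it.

The largest bag has 4 vertices, giving width 3; this decomposition certifies tw(G) ≤ 3. For the lower bound: the 4 vertex sets {1,6,14}, {10}, {7}, {0,5,9,12} are disjoint, each induces a connected subgraph, and every pair is joined by at least one edge of G. Contracting each set to a single vertex therefore yields K_{4} as a minor, and since treewidth is minor-monotone, tw(G) ≥ tw(K_{4}) = 3. Therefore the treewidth is 3.

Treewidth 3.
One optimal decomposition is:
Bags: B1 = {1, 6, 10, 14}  B2 = {1, 7, 10, 14}  B3 = {1, 7, 10, 12}  B4 = {0, 7, 10, 12}  B5 = {0, 5, 7, 12}  B6 = {0, 5, 9, 12}  B7 = {0, 5, 9, 13}  B8 = {5, 8, 9, 13}  B9 = {3, 8, 9, 13}  B10 = {3, 8, 11, 13}  B11 = {3, 4, 8, 11}  B12 = {2, 3, 4, 11}
Tree: B1–B2, B2–B3, B3–B4, B4–B5, B5–B6, B6–B7, B7–B8, B8–B9, B9–B10, B10–B11, B11–B12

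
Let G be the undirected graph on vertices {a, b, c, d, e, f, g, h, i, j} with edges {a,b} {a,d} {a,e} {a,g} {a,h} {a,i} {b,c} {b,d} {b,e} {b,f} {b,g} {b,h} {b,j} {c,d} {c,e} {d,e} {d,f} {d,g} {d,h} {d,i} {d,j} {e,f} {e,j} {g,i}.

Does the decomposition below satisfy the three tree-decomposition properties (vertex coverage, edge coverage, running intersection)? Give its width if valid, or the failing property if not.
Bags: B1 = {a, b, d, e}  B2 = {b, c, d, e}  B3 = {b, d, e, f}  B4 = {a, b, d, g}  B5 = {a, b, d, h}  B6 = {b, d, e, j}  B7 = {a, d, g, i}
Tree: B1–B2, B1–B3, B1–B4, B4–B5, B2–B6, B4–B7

Vertex coverage: the bags together contain {a, b, c, d, e, f, g, h, i, j}, the full vertex set. Edge coverage: each edge of G has both endpoints in at least one bag. Running intersection: for every vertex, the bags containing it form a connected subtree. All three properties hold, so this is a valid tree decomposition of width max|bag| − 1 = 3, and hence tw(G) ≤ 3.

Yes; width 3.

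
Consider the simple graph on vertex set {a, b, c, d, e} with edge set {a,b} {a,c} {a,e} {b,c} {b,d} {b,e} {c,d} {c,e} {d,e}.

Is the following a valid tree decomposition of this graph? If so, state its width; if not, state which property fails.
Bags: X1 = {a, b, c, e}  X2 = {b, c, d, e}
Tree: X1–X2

Checking the three conditions: (i) the bags cover all of {a, b, c, d, e}; (ii) for each edge, some bag contains both endpoints; (iii) the bags containing any fixed vertex form a subtree. All hold, so the decomposition is valid with width 4 − 1 = 3.

Yes; width 3.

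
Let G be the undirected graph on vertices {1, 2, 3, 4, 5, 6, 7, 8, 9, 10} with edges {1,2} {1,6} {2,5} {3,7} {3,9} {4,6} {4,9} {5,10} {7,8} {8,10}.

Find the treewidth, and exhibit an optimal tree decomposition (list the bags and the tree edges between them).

Treewidth 2.
One such decomposition:
Bags: B1 = {7, 8, 10}  B2 = {3, 7, 10}  B3 = {3, 9, 10}  B4 = {4, 9, 10}  B5 = {4, 6, 10}  B6 = {1, 6, 10}  B7 = {1, 2, 10}  B8 = {2, 5, 10}
Tree: B1–B2, B2–B3, B3–B4, B4–B5, B5–B6, B6–B7, B7–B8

Each bag holds 3 vertices, so the decomposition has width 2, which upper-bounds the treewidth. The edges 10–8–7–3–9–4–6–1–2–5–10 form a cycle, so G is not a tree and its treewidth is at least 2. Therefore the treewidth is 2.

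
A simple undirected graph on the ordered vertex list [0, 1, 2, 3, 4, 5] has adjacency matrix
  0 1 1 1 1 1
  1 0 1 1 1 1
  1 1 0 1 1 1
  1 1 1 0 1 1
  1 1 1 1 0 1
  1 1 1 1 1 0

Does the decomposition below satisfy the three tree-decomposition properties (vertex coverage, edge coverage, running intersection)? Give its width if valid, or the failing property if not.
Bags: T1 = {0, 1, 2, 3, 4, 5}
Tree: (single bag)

Checking the three conditions: (i) the bags cover all of {0, 1, 2, 3, 4, 5}; (ii) for each edge, some bag contains both endpoints; (iii) the bags containing any fixed vertex form a subtree. All hold, so the decomposition is valid with width 6 − 1 = 5.

Yes; width 5.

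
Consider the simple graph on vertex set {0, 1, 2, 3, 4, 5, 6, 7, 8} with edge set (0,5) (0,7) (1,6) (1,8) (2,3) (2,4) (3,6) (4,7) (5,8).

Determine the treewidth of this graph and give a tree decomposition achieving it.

Treewidth 2.
Bags: B1 = {2, 3, 4}  B2 = {3, 4, 6}  B3 = {1, 4, 6}  B4 = {1, 4, 8}  B5 = {4, 5, 8}  B6 = {0, 4, 5}  B7 = {0, 4, 7}
Tree: B1–B2, B2–B3, B3–B4, B4–B5, B5–B6, B6–B7

Every bag has size at most 3, so the width is 3 − 1 = 2 and tw(G) ≤ 2. The edges 4–2–3–6–1–8–5–0–7–4 form a cycle, so G is not a tree and its treewidth is at least 2. The upper and lower bounds meet at 2, so that is the treewidth.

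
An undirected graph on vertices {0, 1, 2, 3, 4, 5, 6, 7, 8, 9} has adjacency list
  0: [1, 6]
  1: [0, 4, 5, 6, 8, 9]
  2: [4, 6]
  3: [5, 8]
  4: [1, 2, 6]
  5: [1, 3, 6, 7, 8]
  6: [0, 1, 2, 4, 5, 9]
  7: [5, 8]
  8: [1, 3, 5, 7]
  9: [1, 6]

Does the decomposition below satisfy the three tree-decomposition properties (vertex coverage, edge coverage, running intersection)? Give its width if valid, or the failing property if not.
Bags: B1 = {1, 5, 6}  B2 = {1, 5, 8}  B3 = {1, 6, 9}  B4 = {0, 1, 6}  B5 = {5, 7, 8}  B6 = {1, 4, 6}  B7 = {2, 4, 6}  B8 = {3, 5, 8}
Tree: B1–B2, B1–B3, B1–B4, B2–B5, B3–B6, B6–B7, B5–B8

Checking the three conditions: (i) the bags cover all of {0, 1, 2, 3, 4, 5, 6, 7, 8, 9}; (ii) for each edge, some bag contains both endpoints; (iii) the bags containing any fixed vertex form a subtree. All hold, so the decomposition is valid with width 3 − 1 = 2.

Yes; width 2.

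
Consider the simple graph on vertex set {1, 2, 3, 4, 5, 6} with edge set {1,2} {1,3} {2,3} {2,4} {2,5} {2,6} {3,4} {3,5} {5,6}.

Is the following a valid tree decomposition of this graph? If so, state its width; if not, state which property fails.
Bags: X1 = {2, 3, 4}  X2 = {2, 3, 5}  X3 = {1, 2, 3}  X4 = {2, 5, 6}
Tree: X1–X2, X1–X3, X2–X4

Yes; width 2.

Vertex coverage: the bags together contain {1, 2, 3, 4, 5, 6}, the full vertex set. Edge coverage: each edge of G has both endpoints in at least one bag. Running intersection: for every vertex, the bags containing it form a connected subtree. All three properties hold, so this is a valid tree decomposition of width max|bag| − 1 = 2, and hence tw(G) ≤ 2.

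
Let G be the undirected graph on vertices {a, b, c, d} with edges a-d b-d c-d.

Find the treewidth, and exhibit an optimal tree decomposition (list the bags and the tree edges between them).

Treewidth 1.
One such decomposition:
Bags: B1 = {a, d}  B2 = {c, d}  B3 = {b, d}
Tree: B1–B2, B1–B3

Every bag has size at most 2, so the width is 2 − 1 = 1 and tw(G) ≤ 1. Since G has at least one edge (e.g. d–a), it is not an edgeless graph, so tw(G) ≥ 1. Combining the bounds, tw(G) = 1.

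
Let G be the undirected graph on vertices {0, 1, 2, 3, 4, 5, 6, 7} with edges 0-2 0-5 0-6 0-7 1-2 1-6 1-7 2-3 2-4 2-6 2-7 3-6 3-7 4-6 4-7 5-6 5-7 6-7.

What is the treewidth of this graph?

3

A width-3 tree decomposition is:
Bags: B1 = {0, 2, 6, 7}  B2 = {1, 2, 6, 7}  B3 = {0, 5, 6, 7}  B4 = {2, 3, 6, 7}  B5 = {2, 4, 6, 7}
Tree: B1–B2, B1–B3, B2–B4, B1–B5
The largest bag has 4 vertices, giving width 3; this decomposition certifies tw(G) ≤ 3. On the other hand G contains the 4-clique {0, 2, 6, 7}. A clique must lie in a single bag of any decomposition, so no decomposition can have width below 3. The upper and lower bounds meet at 3, so that is the treewidth.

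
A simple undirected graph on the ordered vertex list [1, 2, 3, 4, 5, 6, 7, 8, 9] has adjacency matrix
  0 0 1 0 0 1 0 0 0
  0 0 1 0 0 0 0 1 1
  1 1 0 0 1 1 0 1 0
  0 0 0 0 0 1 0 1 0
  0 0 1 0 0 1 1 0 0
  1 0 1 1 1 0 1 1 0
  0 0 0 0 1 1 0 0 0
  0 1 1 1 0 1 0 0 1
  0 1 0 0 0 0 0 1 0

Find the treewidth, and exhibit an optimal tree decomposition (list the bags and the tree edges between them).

Treewidth 2.
Bags: B1 = {2, 8, 9}  B2 = {2, 3, 8}  B3 = {3, 6, 8}  B4 = {1, 3, 6}  B5 = {3, 5, 6}  B6 = {4, 6, 8}  B7 = {5, 6, 7}
Tree: B1–B2, B2–B3, B3–B4, B3–B5, B3–B6, B5–B7

Each bag holds 3 vertices, so the decomposition has width 2, which upper-bounds the treewidth. For the lower bound, the 3 vertices {2, 8, 9} are pairwise adjacent, and any tree decomposition puts a clique entirely inside one bag — forcing width ≥ 2. Combining the bounds, tw(G) = 2.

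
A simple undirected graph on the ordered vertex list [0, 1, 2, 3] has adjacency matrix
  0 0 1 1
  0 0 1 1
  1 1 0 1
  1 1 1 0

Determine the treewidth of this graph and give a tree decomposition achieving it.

The largest bag has 3 vertices, giving width 2; this decomposition certifies tw(G) ≤ 2. Conversely, {0, 2, 3} is a clique of size 3, and the vertices of any clique must share a bag in every tree decomposition; so some bag has ≥ 3 vertices and tw(G) ≥ 2. Therefore the treewidth is 2.

Treewidth 2.
One such decomposition:
Bags: B1 = {0, 2, 3}  B2 = {1, 2, 3}
Tree: B1–B2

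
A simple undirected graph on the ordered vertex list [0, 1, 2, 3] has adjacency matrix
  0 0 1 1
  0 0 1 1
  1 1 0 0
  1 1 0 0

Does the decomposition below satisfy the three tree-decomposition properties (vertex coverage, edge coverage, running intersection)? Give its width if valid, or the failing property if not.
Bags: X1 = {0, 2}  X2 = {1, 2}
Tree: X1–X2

A tree decomposition must satisfy three properties: every vertex lies in some bag; for every edge, both endpoints lie together in some bag; and for every vertex, the bags containing it form a connected subtree. Here vertex 3 appears in no bag, so the decomposition is invalid.

No — vertex 3 appears in no bag.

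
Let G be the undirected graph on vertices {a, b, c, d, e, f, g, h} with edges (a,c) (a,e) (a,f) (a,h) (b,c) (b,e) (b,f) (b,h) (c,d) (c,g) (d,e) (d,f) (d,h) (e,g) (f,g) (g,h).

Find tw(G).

A width-4 tree decomposition is:
Bags: B1 = {c, d, e, f, h}  B2 = {b, c, e, f, h}  B3 = {c, e, f, g, h}  B4 = {a, c, e, f, h}
Tree: B1–B2, B2–B3, B3–B4
Each bag holds 5 vertices, so the decomposition has width 4, which upper-bounds the treewidth. For the lower bound: the 5 vertex sets {d,e}, {b,f}, {c,g}, {h}, {a} are disjoint, each induces a connected subgraph, and every pair is joined by at least one edge of G. Contracting each set to a single vertex therefore yields K_{5} as a minor, and since treewidth is minor-monotone, tw(G) ≥ tw(K_{5}) = 4. Combining the bounds, tw(G) = 4.

4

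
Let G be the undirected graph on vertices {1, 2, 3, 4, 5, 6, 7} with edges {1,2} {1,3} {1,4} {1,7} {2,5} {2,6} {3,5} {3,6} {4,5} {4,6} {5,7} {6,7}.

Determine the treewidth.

A width-3 tree decomposition is:
Bags: B1 = {1, 3, 5, 6}  B2 = {1, 2, 5, 6}  B3 = {1, 5, 6, 7}  B4 = {1, 4, 5, 6}
Tree: B1–B2, B2–B3, B3–B4
Each bag holds 4 vertices, so the decomposition has width 3, which upper-bounds the treewidth. For the lower bound: the 4 vertex sets {3,6}, {2,5}, {1}, {7} are disjoint, each induces a connected subgraph, and every pair is joined by at least one edge of G. Contracting each set to a single vertex therefore yields K_{4} as a minor, and since treewidth is minor-monotone, tw(G) ≥ tw(K_{4}) = 3. Combining the bounds, tw(G) = 3.

3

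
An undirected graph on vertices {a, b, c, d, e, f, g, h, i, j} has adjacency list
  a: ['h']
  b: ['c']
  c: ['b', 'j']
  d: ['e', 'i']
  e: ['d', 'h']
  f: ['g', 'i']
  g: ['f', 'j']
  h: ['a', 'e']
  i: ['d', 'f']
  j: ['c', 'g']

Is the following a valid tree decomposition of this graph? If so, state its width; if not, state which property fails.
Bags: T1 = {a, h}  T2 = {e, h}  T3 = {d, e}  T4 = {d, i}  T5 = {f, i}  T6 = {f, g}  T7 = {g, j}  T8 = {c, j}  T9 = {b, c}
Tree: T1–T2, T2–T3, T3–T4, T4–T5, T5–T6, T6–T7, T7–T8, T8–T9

Yes; width 1.

Vertex coverage: the bags together contain {a, b, c, d, e, f, g, h, i, j}, the full vertex set. Edge coverage: each edge of G has both endpoints in at least one bag. Running intersection: for every vertex, the bags containing it form a connected subtree. All three properties hold, so this is a valid tree decomposition of width max|bag| − 1 = 1, and hence tw(G) ≤ 1.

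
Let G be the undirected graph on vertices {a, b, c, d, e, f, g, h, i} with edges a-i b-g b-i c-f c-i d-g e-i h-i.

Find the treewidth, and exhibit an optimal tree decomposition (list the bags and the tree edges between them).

Treewidth 1.
One such decomposition:
Bags: B1 = {b, i}  B2 = {b, g}  B3 = {e, i}  B4 = {h, i}  B5 = {d, g}  B6 = {c, i}  B7 = {c, f}  B8 = {a, i}
Tree: B1–B2, B1–B3, B3–B4, B2–B5, B4–B6, B6–B7, B3–B8

Each bag holds 2 vertices, so the decomposition has width 1, which upper-bounds the treewidth. Since G has at least one edge (e.g. i–b), it is not an edgeless graph, so tw(G) ≥ 1. Hence tw(G) = 1 exactly.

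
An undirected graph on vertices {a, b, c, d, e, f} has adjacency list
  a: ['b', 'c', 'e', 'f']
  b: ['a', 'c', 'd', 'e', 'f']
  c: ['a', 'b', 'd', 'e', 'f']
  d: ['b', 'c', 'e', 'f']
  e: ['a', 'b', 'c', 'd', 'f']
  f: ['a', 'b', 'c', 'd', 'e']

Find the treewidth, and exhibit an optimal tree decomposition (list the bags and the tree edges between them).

Treewidth 4.
One optimal decomposition is:
Bags: B1 = {b, c, d, e, f}  B2 = {a, b, c, e, f}
Tree: B1–B2

Each bag holds 5 vertices, so the decomposition has width 4, which upper-bounds the treewidth. For the lower bound, the 5 vertices {b, c, d, e, f} are pairwise adjacent, and any tree decomposition puts a clique entirely inside one bag — forcing width ≥ 4. The upper and lower bounds meet at 4, so that is the treewidth.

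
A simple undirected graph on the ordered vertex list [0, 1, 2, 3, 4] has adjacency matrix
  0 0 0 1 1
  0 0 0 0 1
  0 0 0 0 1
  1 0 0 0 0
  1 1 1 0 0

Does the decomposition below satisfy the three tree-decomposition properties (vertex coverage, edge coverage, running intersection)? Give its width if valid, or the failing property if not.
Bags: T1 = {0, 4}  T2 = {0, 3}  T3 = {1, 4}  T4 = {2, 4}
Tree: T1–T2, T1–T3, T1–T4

Yes; width 1.

Checking the three conditions: (i) the bags cover all of {0, 1, 2, 3, 4}; (ii) for each edge, some bag contains both endpoints; (iii) the bags containing any fixed vertex form a subtree. All hold, so the decomposition is valid with width 2 − 1 = 1.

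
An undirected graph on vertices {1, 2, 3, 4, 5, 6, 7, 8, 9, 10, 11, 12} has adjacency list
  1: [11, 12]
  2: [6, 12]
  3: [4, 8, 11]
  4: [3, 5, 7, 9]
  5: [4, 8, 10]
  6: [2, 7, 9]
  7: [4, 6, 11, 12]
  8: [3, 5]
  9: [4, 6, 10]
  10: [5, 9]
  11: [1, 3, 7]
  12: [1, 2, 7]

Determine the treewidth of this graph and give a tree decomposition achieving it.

Each bag holds 4 vertices, so the decomposition has width 3, which upper-bounds the treewidth. For the lower bound: the 4 vertex sets {5,8,10}, {3}, {4}, {6,7,9,11} are disjoint, each induces a connected subgraph, and every pair is joined by at least one edge of G. Contracting each set to a single vertex therefore yields K_{4} as a minor, and since treewidth is minor-monotone, tw(G) ≥ tw(K_{4}) = 3. The upper and lower bounds meet at 3, so that is the treewidth.

Treewidth 3.
One such decomposition:
Bags: B1 = {3, 5, 8, 10}  B2 = {3, 4, 5, 10}  B3 = {3, 4, 9, 10}  B4 = {3, 4, 9, 11}  B5 = {4, 7, 9, 11}  B6 = {6, 7, 9, 11}  B7 = {1, 6, 7, 11}  B8 = {1, 6, 7, 12}  B9 = {1, 2, 6, 12}
Tree: B1–B2, B2–B3, B3–B4, B4–B5, B5–B6, B6–B7, B7–B8, B8–B9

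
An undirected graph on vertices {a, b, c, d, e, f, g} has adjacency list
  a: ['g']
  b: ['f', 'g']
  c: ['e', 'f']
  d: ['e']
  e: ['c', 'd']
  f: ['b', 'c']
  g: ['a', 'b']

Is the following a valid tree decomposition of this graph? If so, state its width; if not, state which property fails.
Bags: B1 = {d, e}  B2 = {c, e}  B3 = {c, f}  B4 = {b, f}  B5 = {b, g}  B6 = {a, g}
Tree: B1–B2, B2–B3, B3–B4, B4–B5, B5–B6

Vertex coverage: the bags together contain {a, b, c, d, e, f, g}, the full vertex set. Edge coverage: each edge of G has both endpoints in at least one bag. Running intersection: for every vertex, the bags containing it form a connected subtree. All three properties hold, so this is a valid tree decomposition of width max|bag| − 1 = 1, and hence tw(G) ≤ 1.

Yes; width 1.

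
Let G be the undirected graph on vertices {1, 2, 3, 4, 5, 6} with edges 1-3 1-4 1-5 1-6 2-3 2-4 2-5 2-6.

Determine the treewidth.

A width-2 tree decomposition is:
Bags: B1 = {1, 2, 5}  B2 = {1, 2, 6}  B3 = {1, 2, 3}  B4 = {1, 2, 4}
Tree: B1–B2, B2–B3, B3–B4
Every bag has size at most 3, so the width is 3 − 1 = 2 and tw(G) ≤ 2. The edges 2–5–1–6–2 form a cycle, so G is not a tree and its treewidth is at least 2. Combining the bounds, tw(G) = 2.

2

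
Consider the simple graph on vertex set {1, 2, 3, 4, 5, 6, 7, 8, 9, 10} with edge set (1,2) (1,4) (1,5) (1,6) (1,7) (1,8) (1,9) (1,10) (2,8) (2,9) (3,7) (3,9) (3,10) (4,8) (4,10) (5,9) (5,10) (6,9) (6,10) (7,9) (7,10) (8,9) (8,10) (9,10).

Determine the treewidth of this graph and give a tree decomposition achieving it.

Treewidth 3.
One optimal decomposition is:
Bags: B1 = {1, 6, 9, 10}  B2 = {1, 8, 9, 10}  B3 = {1, 4, 8, 10}  B4 = {1, 7, 9, 10}  B5 = {3, 7, 9, 10}  B6 = {1, 5, 9, 10}  B7 = {1, 2, 8, 9}
Tree: B1–B2, B2–B3, B1–B4, B4–B5, B1–B6, B2–B7

Every bag has size at most 4, so the width is 4 − 1 = 3 and tw(G) ≤ 3. Conversely, {1, 2, 8, 9} is a clique of size 4, and the vertices of any clique must share a bag in every tree decomposition; so some bag has ≥ 4 vertices and tw(G) ≥ 3. Therefore the treewidth is 3.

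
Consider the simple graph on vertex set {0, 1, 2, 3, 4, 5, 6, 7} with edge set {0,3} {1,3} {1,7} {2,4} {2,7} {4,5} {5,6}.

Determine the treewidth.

1

A width-1 tree decomposition is:
Bags: B1 = {0, 3}  B2 = {1, 3}  B3 = {1, 7}  B4 = {2, 7}  B5 = {2, 4}  B6 = {4, 5}  B7 = {5, 6}
Tree: B1–B2, B2–B3, B3–B4, B4–B5, B5–B6, B6–B7
Every bag has size at most 2, so the width is 2 − 1 = 1 and tw(G) ≤ 1. Since G has at least one edge (e.g. 0–3), it is not an edgeless graph, so tw(G) ≥ 1. Combining the bounds, tw(G) = 1.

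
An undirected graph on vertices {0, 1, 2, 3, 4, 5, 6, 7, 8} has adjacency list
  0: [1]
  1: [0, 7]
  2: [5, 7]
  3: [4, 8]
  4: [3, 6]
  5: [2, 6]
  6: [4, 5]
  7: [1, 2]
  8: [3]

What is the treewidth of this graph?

A width-1 tree decomposition is:
Bags: B1 = {3, 8}  B2 = {3, 4}  B3 = {4, 6}  B4 = {5, 6}  B5 = {2, 5}  B6 = {2, 7}  B7 = {1, 7}  B8 = {0, 1}
Tree: B1–B2, B2–B3, B3–B4, B4–B5, B5–B6, B6–B7, B7–B8
Each bag holds 2 vertices, so the decomposition has width 1, which upper-bounds the treewidth. Any graph with an edge has treewidth ≥ 1, and G has the edge 8–3. Hence tw(G) = 1 exactly.

1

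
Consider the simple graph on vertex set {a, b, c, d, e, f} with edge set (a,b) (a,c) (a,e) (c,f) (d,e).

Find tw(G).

1

A width-1 tree decomposition is:
Bags: B1 = {a, c}  B2 = {c, f}  B3 = {a, e}  B4 = {d, e}  B5 = {a, b}
Tree: B1–B2, B1–B3, B3–B4, B1–B5
The largest bag has 2 vertices, giving width 1; this decomposition certifies tw(G) ≤ 1. Since G has at least one edge (e.g. c–a), it is not an edgeless graph, so tw(G) ≥ 1. Combining the bounds, tw(G) = 1.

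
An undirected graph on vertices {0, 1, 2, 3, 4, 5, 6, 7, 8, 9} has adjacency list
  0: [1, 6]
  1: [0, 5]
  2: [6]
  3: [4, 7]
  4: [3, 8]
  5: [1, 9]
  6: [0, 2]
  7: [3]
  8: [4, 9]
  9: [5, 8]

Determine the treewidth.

1

A width-1 tree decomposition is:
Bags: B1 = {3, 7}  B2 = {3, 4}  B3 = {4, 8}  B4 = {8, 9}  B5 = {5, 9}  B6 = {1, 5}  B7 = {0, 1}  B8 = {0, 6}  B9 = {2, 6}
Tree: B1–B2, B2–B3, B3–B4, B4–B5, B5–B6, B6–B7, B7–B8, B8–B9
Every bag has size at most 2, so the width is 2 − 1 = 1 and tw(G) ≤ 1. Since G has at least one edge (e.g. 7–3), it is not an edgeless graph, so tw(G) ≥ 1. Therefore the treewidth is 1.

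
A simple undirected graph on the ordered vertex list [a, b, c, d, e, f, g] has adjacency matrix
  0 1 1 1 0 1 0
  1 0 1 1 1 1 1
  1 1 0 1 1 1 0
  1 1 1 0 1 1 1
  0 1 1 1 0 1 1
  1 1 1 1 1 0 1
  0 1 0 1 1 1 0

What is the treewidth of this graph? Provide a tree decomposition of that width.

Treewidth 4.
Bags: B1 = {b, c, d, e, f}  B2 = {a, b, c, d, f}  B3 = {b, d, e, f, g}
Tree: B1–B2, B1–B3

Each bag holds 5 vertices, so the decomposition has width 4, which upper-bounds the treewidth. For the lower bound, the 5 vertices {b, d, e, f, g} are pairwise adjacent, and any tree decomposition puts a clique entirely inside one bag — forcing width ≥ 4. The upper and lower bounds meet at 4, so that is the treewidth.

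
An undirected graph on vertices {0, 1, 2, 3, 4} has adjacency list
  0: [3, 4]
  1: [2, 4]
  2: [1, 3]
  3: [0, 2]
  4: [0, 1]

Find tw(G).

2

A width-2 tree decomposition is:
Bags: B1 = {0, 1, 4}  B2 = {0, 1, 3}  B3 = {1, 2, 3}
Tree: B1–B2, B2–B3
Every bag has size at most 3, so the width is 3 − 1 = 2 and tw(G) ≤ 2. Since 1–4–0–3–2–1 is a cycle in G, G is not acyclic. Forests are exactly the graphs of treewidth ≤ 1, so tw(G) ≥ 2. Combining the bounds, tw(G) = 2.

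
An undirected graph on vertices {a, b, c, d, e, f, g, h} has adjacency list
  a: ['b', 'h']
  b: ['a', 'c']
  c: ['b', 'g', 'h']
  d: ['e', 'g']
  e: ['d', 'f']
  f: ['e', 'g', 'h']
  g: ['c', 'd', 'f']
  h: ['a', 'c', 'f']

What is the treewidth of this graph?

2

A width-2 tree decomposition is:
Bags: B1 = {d, e, g}  B2 = {e, f, g}  B3 = {c, f, g}  B4 = {c, f, h}  B5 = {b, c, h}  B6 = {a, b, h}
Tree: B1–B2, B2–B3, B3–B4, B4–B5, B5–B6
The largest bag has 3 vertices, giving width 2; this decomposition certifies tw(G) ≤ 2. The edges d–e–f–g–d form a cycle, so G is not a tree and its treewidth is at least 2. The upper and lower bounds meet at 2, so that is the treewidth.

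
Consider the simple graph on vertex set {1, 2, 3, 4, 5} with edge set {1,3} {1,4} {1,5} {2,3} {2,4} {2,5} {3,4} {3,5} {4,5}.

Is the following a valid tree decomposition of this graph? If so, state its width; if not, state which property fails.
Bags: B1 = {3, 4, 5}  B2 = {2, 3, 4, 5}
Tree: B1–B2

No — vertex 1 appears in no bag.

A tree decomposition must satisfy three properties: every vertex lies in some bag; for every edge, both endpoints lie together in some bag; and for every vertex, the bags containing it form a connected subtree. Here vertex 1 appears in no bag, so the decomposition is invalid.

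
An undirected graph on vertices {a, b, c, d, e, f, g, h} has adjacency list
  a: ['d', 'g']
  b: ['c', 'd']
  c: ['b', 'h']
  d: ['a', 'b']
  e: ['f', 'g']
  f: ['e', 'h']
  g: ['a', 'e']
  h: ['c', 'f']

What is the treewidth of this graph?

A width-2 tree decomposition is:
Bags: B1 = {a, e, g}  B2 = {a, d, e}  B3 = {b, d, e}  B4 = {b, c, e}  B5 = {c, e, h}  B6 = {e, f, h}
Tree: B1–B2, B2–B3, B3–B4, B4–B5, B5–B6
Every bag has size at most 3, so the width is 3 − 1 = 2 and tw(G) ≤ 2. The edges e–g–a–d–b–c–h–f–e form a cycle, so G is not a tree and its treewidth is at least 2. The upper and lower bounds meet at 2, so that is the treewidth.

2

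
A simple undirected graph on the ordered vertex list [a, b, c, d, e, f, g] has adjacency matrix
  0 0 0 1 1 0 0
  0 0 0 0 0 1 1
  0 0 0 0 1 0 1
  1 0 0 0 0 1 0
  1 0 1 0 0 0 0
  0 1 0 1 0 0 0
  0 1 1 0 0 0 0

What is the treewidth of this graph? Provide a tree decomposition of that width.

The largest bag has 3 vertices, giving width 2; this decomposition certifies tw(G) ≤ 2. The edges b–g–c–e–a–d–f–b form a cycle, so G is not a tree and its treewidth is at least 2. Therefore the treewidth is 2.

Treewidth 2.
One such decomposition:
Bags: B1 = {b, c, g}  B2 = {b, c, e}  B3 = {a, b, e}  B4 = {a, b, d}  B5 = {b, d, f}
Tree: B1–B2, B2–B3, B3–B4, B4–B5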